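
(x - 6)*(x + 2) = x^2 - 4*x - 12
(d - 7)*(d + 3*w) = d^2 + 3*d*w - 7*d - 21*w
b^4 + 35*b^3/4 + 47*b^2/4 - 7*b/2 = b*(b - 1/4)*(b + 2)*(b + 7)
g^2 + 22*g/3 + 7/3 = (g + 1/3)*(g + 7)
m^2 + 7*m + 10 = (m + 2)*(m + 5)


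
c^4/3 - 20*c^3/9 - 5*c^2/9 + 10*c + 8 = (c/3 + 1/3)*(c - 6)*(c - 3)*(c + 4/3)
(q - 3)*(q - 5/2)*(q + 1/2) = q^3 - 5*q^2 + 19*q/4 + 15/4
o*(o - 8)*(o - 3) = o^3 - 11*o^2 + 24*o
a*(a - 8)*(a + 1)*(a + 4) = a^4 - 3*a^3 - 36*a^2 - 32*a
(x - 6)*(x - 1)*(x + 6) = x^3 - x^2 - 36*x + 36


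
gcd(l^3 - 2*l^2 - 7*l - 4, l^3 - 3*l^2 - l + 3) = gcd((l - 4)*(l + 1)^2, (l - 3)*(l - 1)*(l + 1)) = l + 1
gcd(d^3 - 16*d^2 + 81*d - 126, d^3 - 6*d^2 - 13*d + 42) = d - 7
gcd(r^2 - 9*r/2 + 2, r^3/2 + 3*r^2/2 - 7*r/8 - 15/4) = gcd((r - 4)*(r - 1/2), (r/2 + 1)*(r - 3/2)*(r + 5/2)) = 1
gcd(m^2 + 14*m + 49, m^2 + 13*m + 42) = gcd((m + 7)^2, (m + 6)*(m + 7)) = m + 7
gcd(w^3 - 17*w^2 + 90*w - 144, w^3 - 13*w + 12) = w - 3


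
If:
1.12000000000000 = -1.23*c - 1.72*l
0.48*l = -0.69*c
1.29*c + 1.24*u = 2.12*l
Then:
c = 0.90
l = -1.30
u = -3.15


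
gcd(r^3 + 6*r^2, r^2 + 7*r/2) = r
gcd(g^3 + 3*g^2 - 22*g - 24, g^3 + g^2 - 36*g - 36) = g^2 + 7*g + 6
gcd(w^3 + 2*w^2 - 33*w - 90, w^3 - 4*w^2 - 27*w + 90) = w^2 - w - 30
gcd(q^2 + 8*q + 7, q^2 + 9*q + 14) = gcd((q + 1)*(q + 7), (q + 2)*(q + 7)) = q + 7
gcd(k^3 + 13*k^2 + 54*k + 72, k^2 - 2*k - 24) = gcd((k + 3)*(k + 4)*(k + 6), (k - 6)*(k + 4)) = k + 4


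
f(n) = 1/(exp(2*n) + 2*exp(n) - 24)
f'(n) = (-2*exp(2*n) - 2*exp(n))/(exp(2*n) + 2*exp(n) - 24)^2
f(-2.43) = -0.04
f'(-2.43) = -0.00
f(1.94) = 0.03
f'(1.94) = -0.08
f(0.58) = -0.06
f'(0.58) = -0.03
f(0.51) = -0.06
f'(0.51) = -0.03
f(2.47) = 0.01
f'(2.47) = -0.02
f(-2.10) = -0.04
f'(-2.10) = -0.00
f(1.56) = 0.12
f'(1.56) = -0.82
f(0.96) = -0.08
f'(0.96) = -0.13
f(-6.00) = -0.04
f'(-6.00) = 0.00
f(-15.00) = -0.04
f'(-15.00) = 0.00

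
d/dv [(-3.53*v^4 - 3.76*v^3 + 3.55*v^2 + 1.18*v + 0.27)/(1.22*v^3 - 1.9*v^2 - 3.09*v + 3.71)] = (-4.3066*v^6 + 13.414*v^5 + 35.5361*v^4 - 32.0276*v^3 - 51.5645*v^2 + 27.367*v + 5.2121)/(1.4884*v^6 - 4.636*v^5 - 3.9296*v^4 + 20.7944*v^3 - 4.5499*v^2 - 22.9278*v + 13.7641)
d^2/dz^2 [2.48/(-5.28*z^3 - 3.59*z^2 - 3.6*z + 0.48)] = ((78.5664*z + 17.8064)*(5.28*z^3 + 3.59*z^2 + 3.6*z - 0.48) - 2.48*(15.84*z^2 + 7.18*z + 3.6)*(31.68*z^2 + 14.36*z + 7.2))/(5.28*z^3 + 3.59*z^2 + 3.6*z - 0.48)^3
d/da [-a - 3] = -1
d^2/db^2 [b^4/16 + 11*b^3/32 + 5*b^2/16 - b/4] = 3*b^2/4 + 33*b/16 + 5/8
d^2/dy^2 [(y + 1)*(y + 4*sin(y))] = -4*(y + 1)*sin(y) + 8*cos(y) + 2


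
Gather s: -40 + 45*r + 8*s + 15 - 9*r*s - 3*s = 45*r + s*(5 - 9*r) - 25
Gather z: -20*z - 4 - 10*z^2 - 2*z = -10*z^2 - 22*z - 4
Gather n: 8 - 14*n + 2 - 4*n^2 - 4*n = -4*n^2 - 18*n + 10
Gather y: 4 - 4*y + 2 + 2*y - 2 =4 - 2*y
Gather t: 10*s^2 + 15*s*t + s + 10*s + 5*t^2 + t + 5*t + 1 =10*s^2 + 11*s + 5*t^2 + t*(15*s + 6) + 1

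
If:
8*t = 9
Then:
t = 9/8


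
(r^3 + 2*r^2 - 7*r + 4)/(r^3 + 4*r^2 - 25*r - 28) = (r^3 + 2*r^2 - 7*r + 4)/(r^3 + 4*r^2 - 25*r - 28)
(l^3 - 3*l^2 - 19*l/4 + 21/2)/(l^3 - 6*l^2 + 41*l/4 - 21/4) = (l + 2)/(l - 1)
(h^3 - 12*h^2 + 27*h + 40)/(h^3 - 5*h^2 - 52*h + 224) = (h^2 - 4*h - 5)/(h^2 + 3*h - 28)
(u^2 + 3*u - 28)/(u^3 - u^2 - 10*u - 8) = (u + 7)/(u^2 + 3*u + 2)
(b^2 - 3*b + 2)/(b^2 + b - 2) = (b - 2)/(b + 2)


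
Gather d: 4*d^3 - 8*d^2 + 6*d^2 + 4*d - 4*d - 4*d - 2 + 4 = 4*d^3 - 2*d^2 - 4*d + 2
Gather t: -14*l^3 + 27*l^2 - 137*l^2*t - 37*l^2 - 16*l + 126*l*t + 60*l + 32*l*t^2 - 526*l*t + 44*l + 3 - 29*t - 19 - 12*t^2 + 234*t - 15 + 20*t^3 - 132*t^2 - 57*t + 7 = -14*l^3 - 10*l^2 + 88*l + 20*t^3 + t^2*(32*l - 144) + t*(-137*l^2 - 400*l + 148) - 24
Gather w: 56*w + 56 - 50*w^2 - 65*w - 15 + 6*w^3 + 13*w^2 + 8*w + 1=6*w^3 - 37*w^2 - w + 42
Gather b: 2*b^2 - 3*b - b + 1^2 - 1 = 2*b^2 - 4*b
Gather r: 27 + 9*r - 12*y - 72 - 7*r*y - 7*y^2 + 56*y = r*(9 - 7*y) - 7*y^2 + 44*y - 45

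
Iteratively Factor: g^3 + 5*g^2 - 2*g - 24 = (g + 4)*(g^2 + g - 6) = (g + 3)*(g + 4)*(g - 2)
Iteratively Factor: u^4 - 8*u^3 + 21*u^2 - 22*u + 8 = (u - 1)*(u^3 - 7*u^2 + 14*u - 8) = (u - 4)*(u - 1)*(u^2 - 3*u + 2) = (u - 4)*(u - 2)*(u - 1)*(u - 1)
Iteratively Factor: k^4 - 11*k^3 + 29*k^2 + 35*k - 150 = (k - 5)*(k^3 - 6*k^2 - k + 30) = (k - 5)*(k + 2)*(k^2 - 8*k + 15) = (k - 5)^2*(k + 2)*(k - 3)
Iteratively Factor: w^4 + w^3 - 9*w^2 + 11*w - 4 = (w - 1)*(w^3 + 2*w^2 - 7*w + 4) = (w - 1)*(w + 4)*(w^2 - 2*w + 1) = (w - 1)^2*(w + 4)*(w - 1)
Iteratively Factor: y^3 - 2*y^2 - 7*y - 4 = (y + 1)*(y^2 - 3*y - 4) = (y - 4)*(y + 1)*(y + 1)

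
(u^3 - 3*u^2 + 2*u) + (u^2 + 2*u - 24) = u^3 - 2*u^2 + 4*u - 24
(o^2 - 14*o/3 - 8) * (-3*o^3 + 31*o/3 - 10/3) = -3*o^5 + 14*o^4 + 103*o^3/3 - 464*o^2/9 - 604*o/9 + 80/3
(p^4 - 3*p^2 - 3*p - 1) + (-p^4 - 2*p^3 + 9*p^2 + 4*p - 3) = -2*p^3 + 6*p^2 + p - 4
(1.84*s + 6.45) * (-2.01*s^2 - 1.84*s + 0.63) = -3.6984*s^3 - 16.3501*s^2 - 10.7088*s + 4.0635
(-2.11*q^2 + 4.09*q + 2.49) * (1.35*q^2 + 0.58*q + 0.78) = -2.8485*q^4 + 4.2977*q^3 + 4.0879*q^2 + 4.6344*q + 1.9422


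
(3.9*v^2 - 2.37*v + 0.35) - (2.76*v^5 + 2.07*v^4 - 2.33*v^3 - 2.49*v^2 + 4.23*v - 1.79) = -2.76*v^5 - 2.07*v^4 + 2.33*v^3 + 6.39*v^2 - 6.6*v + 2.14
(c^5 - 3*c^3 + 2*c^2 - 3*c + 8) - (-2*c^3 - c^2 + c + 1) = c^5 - c^3 + 3*c^2 - 4*c + 7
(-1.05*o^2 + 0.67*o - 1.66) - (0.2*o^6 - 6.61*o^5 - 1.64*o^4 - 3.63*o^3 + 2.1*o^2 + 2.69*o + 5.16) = -0.2*o^6 + 6.61*o^5 + 1.64*o^4 + 3.63*o^3 - 3.15*o^2 - 2.02*o - 6.82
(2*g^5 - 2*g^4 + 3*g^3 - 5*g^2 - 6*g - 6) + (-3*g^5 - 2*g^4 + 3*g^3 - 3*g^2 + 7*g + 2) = -g^5 - 4*g^4 + 6*g^3 - 8*g^2 + g - 4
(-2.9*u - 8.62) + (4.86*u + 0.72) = 1.96*u - 7.9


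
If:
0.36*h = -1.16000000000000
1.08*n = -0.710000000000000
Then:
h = -3.22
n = -0.66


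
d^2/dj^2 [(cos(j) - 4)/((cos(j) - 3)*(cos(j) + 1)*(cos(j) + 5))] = (-134*(1 - cos(j)^2)^2 - 30*sin(j)^6 - 4*cos(j)^7 - 3*cos(j)^6 + 77*cos(j)^5 - 346*cos(j)^3 + 1509*cos(j)^2 - 159*cos(j) - 1938)/((cos(j) - 3)^3*(cos(j) + 1)^3*(cos(j) + 5)^3)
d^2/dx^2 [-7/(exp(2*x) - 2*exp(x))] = 14*(-4*(1 - exp(x))^2 + (exp(x) - 2)*(2*exp(x) - 1))*exp(-x)/(exp(x) - 2)^3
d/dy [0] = 0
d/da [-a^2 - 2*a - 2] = -2*a - 2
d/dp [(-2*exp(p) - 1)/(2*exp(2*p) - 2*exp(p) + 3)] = 4*(exp(2*p) + exp(p) - 2)*exp(p)/(4*exp(4*p) - 8*exp(3*p) + 16*exp(2*p) - 12*exp(p) + 9)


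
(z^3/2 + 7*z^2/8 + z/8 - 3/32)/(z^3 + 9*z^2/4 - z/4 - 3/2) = (16*z^3 + 28*z^2 + 4*z - 3)/(8*(4*z^3 + 9*z^2 - z - 6))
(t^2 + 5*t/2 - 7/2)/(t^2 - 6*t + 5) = (t + 7/2)/(t - 5)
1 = 1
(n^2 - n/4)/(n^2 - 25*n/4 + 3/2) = n/(n - 6)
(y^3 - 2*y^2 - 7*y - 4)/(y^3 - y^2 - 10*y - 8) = (y + 1)/(y + 2)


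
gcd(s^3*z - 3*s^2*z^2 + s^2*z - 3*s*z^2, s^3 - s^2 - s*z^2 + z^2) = 1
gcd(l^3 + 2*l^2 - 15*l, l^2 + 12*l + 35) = l + 5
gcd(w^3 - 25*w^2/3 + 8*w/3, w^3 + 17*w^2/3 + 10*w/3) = w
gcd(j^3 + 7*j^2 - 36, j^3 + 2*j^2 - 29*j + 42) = j - 2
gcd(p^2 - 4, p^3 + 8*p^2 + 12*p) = p + 2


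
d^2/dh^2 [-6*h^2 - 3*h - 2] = -12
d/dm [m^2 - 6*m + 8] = 2*m - 6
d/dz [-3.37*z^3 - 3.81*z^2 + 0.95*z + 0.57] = -10.11*z^2 - 7.62*z + 0.95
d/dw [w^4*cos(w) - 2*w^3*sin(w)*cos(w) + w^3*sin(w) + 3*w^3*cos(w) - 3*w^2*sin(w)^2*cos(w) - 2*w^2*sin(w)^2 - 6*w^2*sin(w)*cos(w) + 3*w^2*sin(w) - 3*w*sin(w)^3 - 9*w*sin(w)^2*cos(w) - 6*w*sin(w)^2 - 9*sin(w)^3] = -w^4*sin(w) + 4*w^3*sin(w)^2 - 3*w^3*sin(w) + 5*w^3*cos(w) - 2*w^3 + 9*w^2*sin(w)^3 + 12*w^2*sin(w)^2 - 10*w^2*sin(w)*cos(w) - 3*w^2*sin(w) + 12*w^2*cos(w) - 6*w^2 + 27*w*sin(w)^3 - 15*w*sin(w)^2*cos(w) - 4*w*sin(w)^2 - 24*w*sin(w)*cos(w) - 12*w*sin(w) - 3*sin(w)^3 - 36*sin(w)^2*cos(w) - 6*sin(w)^2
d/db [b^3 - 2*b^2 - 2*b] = 3*b^2 - 4*b - 2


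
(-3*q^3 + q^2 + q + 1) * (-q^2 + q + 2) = 3*q^5 - 4*q^4 - 6*q^3 + 2*q^2 + 3*q + 2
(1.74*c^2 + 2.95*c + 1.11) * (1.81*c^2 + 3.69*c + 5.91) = 3.1494*c^4 + 11.7601*c^3 + 23.178*c^2 + 21.5304*c + 6.5601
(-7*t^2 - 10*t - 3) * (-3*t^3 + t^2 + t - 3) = 21*t^5 + 23*t^4 - 8*t^3 + 8*t^2 + 27*t + 9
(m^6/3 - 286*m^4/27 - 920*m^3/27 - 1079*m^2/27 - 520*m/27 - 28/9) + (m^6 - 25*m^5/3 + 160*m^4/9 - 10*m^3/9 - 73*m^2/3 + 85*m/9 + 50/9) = 4*m^6/3 - 25*m^5/3 + 194*m^4/27 - 950*m^3/27 - 1736*m^2/27 - 265*m/27 + 22/9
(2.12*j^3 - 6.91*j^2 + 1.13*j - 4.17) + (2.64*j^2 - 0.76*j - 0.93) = 2.12*j^3 - 4.27*j^2 + 0.37*j - 5.1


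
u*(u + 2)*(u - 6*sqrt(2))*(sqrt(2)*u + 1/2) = sqrt(2)*u^4 - 23*u^3/2 + 2*sqrt(2)*u^3 - 23*u^2 - 3*sqrt(2)*u^2 - 6*sqrt(2)*u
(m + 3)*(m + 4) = m^2 + 7*m + 12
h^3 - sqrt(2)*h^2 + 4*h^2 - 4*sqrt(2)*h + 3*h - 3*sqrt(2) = (h + 1)*(h + 3)*(h - sqrt(2))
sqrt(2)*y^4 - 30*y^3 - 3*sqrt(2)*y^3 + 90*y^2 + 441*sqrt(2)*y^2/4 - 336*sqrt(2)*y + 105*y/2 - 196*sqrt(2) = (y - 7/2)*(y - 8*sqrt(2))*(y - 7*sqrt(2))*(sqrt(2)*y + sqrt(2)/2)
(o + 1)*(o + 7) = o^2 + 8*o + 7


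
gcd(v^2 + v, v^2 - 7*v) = v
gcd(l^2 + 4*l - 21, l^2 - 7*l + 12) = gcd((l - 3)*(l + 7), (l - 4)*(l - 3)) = l - 3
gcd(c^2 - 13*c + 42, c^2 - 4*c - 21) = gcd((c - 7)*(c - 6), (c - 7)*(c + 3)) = c - 7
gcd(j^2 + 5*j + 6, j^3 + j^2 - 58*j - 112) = j + 2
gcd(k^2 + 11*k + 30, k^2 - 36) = k + 6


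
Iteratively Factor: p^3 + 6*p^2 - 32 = (p + 4)*(p^2 + 2*p - 8) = (p + 4)^2*(p - 2)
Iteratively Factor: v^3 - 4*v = (v - 2)*(v^2 + 2*v) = (v - 2)*(v + 2)*(v)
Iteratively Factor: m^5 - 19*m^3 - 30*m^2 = (m)*(m^4 - 19*m^2 - 30*m) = m*(m - 5)*(m^3 + 5*m^2 + 6*m) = m^2*(m - 5)*(m^2 + 5*m + 6) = m^2*(m - 5)*(m + 3)*(m + 2)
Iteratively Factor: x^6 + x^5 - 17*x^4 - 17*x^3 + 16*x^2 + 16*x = (x)*(x^5 + x^4 - 17*x^3 - 17*x^2 + 16*x + 16) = x*(x + 1)*(x^4 - 17*x^2 + 16) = x*(x + 1)^2*(x^3 - x^2 - 16*x + 16) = x*(x - 4)*(x + 1)^2*(x^2 + 3*x - 4) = x*(x - 4)*(x + 1)^2*(x + 4)*(x - 1)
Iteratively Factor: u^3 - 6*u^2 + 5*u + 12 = (u + 1)*(u^2 - 7*u + 12) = (u - 3)*(u + 1)*(u - 4)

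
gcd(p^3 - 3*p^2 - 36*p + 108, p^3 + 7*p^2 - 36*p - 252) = p^2 - 36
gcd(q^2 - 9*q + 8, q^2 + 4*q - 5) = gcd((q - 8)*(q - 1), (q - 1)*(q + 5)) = q - 1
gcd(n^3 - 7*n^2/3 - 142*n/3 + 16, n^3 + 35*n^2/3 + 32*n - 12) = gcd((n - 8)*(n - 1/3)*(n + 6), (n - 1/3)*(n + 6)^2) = n^2 + 17*n/3 - 2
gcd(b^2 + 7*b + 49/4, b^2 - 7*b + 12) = 1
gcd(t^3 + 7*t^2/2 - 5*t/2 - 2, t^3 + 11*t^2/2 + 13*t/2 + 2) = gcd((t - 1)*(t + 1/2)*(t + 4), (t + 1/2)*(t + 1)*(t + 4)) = t^2 + 9*t/2 + 2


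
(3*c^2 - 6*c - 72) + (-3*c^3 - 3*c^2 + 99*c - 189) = -3*c^3 + 93*c - 261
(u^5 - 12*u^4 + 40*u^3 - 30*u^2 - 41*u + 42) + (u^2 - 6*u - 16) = u^5 - 12*u^4 + 40*u^3 - 29*u^2 - 47*u + 26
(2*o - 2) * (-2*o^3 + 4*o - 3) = -4*o^4 + 4*o^3 + 8*o^2 - 14*o + 6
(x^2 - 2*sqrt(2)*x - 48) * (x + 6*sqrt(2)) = x^3 + 4*sqrt(2)*x^2 - 72*x - 288*sqrt(2)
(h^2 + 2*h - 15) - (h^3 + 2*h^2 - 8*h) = -h^3 - h^2 + 10*h - 15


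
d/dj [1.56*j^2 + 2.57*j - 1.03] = 3.12*j + 2.57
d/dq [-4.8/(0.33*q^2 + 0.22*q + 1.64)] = (3.168*q + 1.056)/(0.33*q^2 + 0.22*q + 1.64)^2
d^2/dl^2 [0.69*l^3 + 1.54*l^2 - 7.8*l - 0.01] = 4.14*l + 3.08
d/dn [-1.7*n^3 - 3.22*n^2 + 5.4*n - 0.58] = -5.1*n^2 - 6.44*n + 5.4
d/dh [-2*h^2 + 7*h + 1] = 7 - 4*h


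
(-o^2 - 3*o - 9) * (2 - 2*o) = 2*o^3 + 4*o^2 + 12*o - 18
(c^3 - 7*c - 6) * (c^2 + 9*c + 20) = c^5 + 9*c^4 + 13*c^3 - 69*c^2 - 194*c - 120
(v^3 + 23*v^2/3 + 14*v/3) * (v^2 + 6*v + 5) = v^5 + 41*v^4/3 + 167*v^3/3 + 199*v^2/3 + 70*v/3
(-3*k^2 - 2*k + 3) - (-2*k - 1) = 4 - 3*k^2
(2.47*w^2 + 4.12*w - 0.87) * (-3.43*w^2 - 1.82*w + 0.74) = -8.4721*w^4 - 18.627*w^3 - 2.6865*w^2 + 4.6322*w - 0.6438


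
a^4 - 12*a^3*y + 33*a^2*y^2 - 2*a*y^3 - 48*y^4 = (a - 8*y)*(a - 3*y)*(a - 2*y)*(a + y)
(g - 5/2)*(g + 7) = g^2 + 9*g/2 - 35/2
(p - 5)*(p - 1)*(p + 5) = p^3 - p^2 - 25*p + 25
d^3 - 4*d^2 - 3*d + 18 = (d - 3)^2*(d + 2)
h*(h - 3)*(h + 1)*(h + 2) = h^4 - 7*h^2 - 6*h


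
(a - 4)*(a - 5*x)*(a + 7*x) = a^3 + 2*a^2*x - 4*a^2 - 35*a*x^2 - 8*a*x + 140*x^2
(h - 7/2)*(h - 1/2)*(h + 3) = h^3 - h^2 - 41*h/4 + 21/4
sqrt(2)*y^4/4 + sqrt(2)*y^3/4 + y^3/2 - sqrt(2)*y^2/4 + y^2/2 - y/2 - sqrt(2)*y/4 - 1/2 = (y/2 + 1/2)*(y - 1)*(y + 1)*(sqrt(2)*y/2 + 1)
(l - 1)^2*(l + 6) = l^3 + 4*l^2 - 11*l + 6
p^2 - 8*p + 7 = (p - 7)*(p - 1)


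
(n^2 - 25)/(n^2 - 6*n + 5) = (n + 5)/(n - 1)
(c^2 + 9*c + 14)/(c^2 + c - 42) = (c + 2)/(c - 6)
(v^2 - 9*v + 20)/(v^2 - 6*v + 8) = (v - 5)/(v - 2)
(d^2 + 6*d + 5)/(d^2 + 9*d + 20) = (d + 1)/(d + 4)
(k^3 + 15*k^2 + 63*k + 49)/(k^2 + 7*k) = k + 8 + 7/k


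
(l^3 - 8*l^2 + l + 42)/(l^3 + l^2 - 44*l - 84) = (l - 3)/(l + 6)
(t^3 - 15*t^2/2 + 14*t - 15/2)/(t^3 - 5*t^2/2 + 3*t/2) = (t - 5)/t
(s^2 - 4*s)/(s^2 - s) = (s - 4)/(s - 1)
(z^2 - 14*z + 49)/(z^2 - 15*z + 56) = (z - 7)/(z - 8)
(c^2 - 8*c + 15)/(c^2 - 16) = (c^2 - 8*c + 15)/(c^2 - 16)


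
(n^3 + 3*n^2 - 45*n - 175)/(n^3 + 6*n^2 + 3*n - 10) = (n^2 - 2*n - 35)/(n^2 + n - 2)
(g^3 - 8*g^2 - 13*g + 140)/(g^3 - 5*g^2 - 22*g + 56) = (g - 5)/(g - 2)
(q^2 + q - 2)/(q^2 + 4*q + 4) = (q - 1)/(q + 2)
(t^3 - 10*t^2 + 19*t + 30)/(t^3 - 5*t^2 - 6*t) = (t - 5)/t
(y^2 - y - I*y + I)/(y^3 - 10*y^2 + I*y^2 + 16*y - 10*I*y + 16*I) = (y^2 + y*(-1 - I) + I)/(y^3 + y^2*(-10 + I) + y*(16 - 10*I) + 16*I)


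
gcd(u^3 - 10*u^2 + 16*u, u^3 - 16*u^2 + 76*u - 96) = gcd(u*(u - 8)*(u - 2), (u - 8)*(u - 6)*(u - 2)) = u^2 - 10*u + 16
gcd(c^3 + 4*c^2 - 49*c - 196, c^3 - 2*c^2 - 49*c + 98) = c^2 - 49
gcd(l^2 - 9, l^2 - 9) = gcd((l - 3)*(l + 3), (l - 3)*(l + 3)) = l^2 - 9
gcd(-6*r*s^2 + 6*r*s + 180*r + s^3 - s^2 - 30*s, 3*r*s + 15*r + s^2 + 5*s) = s + 5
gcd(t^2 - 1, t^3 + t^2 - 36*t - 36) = t + 1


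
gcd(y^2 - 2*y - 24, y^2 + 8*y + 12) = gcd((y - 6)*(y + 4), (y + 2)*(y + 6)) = 1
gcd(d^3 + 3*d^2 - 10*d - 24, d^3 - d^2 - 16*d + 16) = d + 4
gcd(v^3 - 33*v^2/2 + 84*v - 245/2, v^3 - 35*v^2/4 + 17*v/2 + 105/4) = v - 7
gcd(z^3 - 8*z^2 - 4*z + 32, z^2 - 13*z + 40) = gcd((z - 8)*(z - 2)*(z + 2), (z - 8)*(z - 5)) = z - 8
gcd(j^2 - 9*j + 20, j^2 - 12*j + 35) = j - 5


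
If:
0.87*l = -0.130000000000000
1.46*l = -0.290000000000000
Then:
No Solution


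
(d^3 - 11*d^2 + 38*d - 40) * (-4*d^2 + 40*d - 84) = -4*d^5 + 84*d^4 - 676*d^3 + 2604*d^2 - 4792*d + 3360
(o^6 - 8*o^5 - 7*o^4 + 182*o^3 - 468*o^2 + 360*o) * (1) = o^6 - 8*o^5 - 7*o^4 + 182*o^3 - 468*o^2 + 360*o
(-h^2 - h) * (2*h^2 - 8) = -2*h^4 - 2*h^3 + 8*h^2 + 8*h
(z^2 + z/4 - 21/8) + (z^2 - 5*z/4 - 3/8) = 2*z^2 - z - 3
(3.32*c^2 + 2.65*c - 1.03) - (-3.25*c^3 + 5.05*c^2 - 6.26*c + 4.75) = 3.25*c^3 - 1.73*c^2 + 8.91*c - 5.78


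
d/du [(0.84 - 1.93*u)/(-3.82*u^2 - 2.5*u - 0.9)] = (-7.3726*u^2 + 6.4176*u + 3.837)/(14.5924*u^4 + 19.1*u^3 + 13.126*u^2 + 4.5*u + 0.81)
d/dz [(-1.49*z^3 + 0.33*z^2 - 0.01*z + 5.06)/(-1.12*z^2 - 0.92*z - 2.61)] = (1.6688*z^4 + 2.7416*z^3 + 11.3519*z^2 + 9.6118*z + 4.6813)/(1.2544*z^4 + 2.0608*z^3 + 6.6928*z^2 + 4.8024*z + 6.8121)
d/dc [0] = 0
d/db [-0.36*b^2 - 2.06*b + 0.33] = -0.72*b - 2.06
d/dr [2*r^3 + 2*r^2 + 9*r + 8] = 6*r^2 + 4*r + 9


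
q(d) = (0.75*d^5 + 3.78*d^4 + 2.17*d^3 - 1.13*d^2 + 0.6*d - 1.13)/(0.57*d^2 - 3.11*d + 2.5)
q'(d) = (3.11 - 1.14*d)*(0.75*d^5 + 3.78*d^4 + 2.17*d^3 - 1.13*d^2 + 0.6*d - 1.13)/(0.57*d^2 - 3.11*d + 2.5)^2 + (3.75*d^4 + 15.12*d^3 + 6.51*d^2 - 2.26*d + 0.6)/(0.57*d^2 - 3.11*d + 2.5) = (1.2825*d^6 - 5.0208*d^5 - 24.6555*d^4 + 24.3026*d^3 + 19.4473*d^2 - 4.3618*d - 2.0143)/(0.3249*d^4 - 3.5454*d^3 + 12.5221*d^2 - 15.55*d + 6.25)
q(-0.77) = -0.41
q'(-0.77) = -0.19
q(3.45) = -677.25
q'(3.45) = -1231.64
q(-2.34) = 1.88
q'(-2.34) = -2.24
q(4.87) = 5047.75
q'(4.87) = -9537.82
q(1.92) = -59.97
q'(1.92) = -89.78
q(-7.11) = -90.03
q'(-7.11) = 65.22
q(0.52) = -0.50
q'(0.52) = 2.26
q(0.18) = -0.53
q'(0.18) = -0.54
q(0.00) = -0.45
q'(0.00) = -0.32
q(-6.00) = -34.72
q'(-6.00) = 35.92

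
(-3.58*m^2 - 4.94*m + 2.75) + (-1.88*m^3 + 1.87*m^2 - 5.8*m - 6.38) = -1.88*m^3 - 1.71*m^2 - 10.74*m - 3.63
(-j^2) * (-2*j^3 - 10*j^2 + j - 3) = 2*j^5 + 10*j^4 - j^3 + 3*j^2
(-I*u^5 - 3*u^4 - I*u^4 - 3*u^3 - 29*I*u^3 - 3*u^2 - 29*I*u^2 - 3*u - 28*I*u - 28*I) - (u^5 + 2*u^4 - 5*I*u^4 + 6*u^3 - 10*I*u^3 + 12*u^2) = -u^5 - I*u^5 - 5*u^4 + 4*I*u^4 - 9*u^3 - 19*I*u^3 - 15*u^2 - 29*I*u^2 - 3*u - 28*I*u - 28*I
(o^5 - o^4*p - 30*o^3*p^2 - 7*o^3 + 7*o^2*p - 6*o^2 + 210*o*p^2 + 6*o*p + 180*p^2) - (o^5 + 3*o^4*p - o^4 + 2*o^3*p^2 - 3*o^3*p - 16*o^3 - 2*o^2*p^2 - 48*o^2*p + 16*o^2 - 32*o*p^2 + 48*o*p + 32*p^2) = -4*o^4*p + o^4 - 32*o^3*p^2 + 3*o^3*p + 9*o^3 + 2*o^2*p^2 + 55*o^2*p - 22*o^2 + 242*o*p^2 - 42*o*p + 148*p^2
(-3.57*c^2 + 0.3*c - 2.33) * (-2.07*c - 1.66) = 7.3899*c^3 + 5.3052*c^2 + 4.3251*c + 3.8678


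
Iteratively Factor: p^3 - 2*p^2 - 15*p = (p + 3)*(p^2 - 5*p) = p*(p + 3)*(p - 5)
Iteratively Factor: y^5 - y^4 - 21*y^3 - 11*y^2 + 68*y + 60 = (y + 1)*(y^4 - 2*y^3 - 19*y^2 + 8*y + 60) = (y - 2)*(y + 1)*(y^3 - 19*y - 30) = (y - 2)*(y + 1)*(y + 2)*(y^2 - 2*y - 15) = (y - 2)*(y + 1)*(y + 2)*(y + 3)*(y - 5)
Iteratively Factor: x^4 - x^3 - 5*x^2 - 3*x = (x + 1)*(x^3 - 2*x^2 - 3*x) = (x + 1)^2*(x^2 - 3*x) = x*(x + 1)^2*(x - 3)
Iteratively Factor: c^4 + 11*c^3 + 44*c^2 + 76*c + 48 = (c + 2)*(c^3 + 9*c^2 + 26*c + 24) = (c + 2)^2*(c^2 + 7*c + 12) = (c + 2)^2*(c + 4)*(c + 3)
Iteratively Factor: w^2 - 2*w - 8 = (w - 4)*(w + 2)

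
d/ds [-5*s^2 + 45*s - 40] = 45 - 10*s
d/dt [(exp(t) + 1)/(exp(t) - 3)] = -4*exp(t)/(exp(t) - 3)^2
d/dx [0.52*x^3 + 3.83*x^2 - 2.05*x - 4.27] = 1.56*x^2 + 7.66*x - 2.05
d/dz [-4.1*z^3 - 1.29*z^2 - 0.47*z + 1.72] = -12.3*z^2 - 2.58*z - 0.47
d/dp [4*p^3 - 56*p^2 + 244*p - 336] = 12*p^2 - 112*p + 244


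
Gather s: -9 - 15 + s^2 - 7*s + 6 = s^2 - 7*s - 18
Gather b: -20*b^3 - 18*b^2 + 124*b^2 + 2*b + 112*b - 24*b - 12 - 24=-20*b^3 + 106*b^2 + 90*b - 36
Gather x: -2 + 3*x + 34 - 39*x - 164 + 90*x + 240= 54*x + 108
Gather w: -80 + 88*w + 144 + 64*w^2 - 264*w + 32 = 64*w^2 - 176*w + 96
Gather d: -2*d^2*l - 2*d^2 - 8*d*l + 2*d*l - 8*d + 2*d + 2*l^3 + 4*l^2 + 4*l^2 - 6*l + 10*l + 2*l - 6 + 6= d^2*(-2*l - 2) + d*(-6*l - 6) + 2*l^3 + 8*l^2 + 6*l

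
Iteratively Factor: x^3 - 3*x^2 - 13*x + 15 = (x - 1)*(x^2 - 2*x - 15) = (x - 5)*(x - 1)*(x + 3)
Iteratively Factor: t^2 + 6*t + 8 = (t + 2)*(t + 4)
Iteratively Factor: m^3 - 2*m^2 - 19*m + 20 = (m - 5)*(m^2 + 3*m - 4) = (m - 5)*(m - 1)*(m + 4)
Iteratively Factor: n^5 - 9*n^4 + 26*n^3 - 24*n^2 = (n)*(n^4 - 9*n^3 + 26*n^2 - 24*n) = n*(n - 3)*(n^3 - 6*n^2 + 8*n) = n*(n - 4)*(n - 3)*(n^2 - 2*n) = n^2*(n - 4)*(n - 3)*(n - 2)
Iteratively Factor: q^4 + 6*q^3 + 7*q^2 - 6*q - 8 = (q - 1)*(q^3 + 7*q^2 + 14*q + 8) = (q - 1)*(q + 1)*(q^2 + 6*q + 8) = (q - 1)*(q + 1)*(q + 2)*(q + 4)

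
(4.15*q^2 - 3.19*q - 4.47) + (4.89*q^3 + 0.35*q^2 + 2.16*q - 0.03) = 4.89*q^3 + 4.5*q^2 - 1.03*q - 4.5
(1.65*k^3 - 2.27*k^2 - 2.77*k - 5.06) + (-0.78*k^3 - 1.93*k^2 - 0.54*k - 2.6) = 0.87*k^3 - 4.2*k^2 - 3.31*k - 7.66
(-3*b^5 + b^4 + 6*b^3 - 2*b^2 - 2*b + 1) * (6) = -18*b^5 + 6*b^4 + 36*b^3 - 12*b^2 - 12*b + 6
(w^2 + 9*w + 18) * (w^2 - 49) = w^4 + 9*w^3 - 31*w^2 - 441*w - 882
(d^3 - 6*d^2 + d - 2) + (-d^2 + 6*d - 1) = d^3 - 7*d^2 + 7*d - 3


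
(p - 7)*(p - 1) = p^2 - 8*p + 7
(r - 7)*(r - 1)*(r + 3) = r^3 - 5*r^2 - 17*r + 21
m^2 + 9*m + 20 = (m + 4)*(m + 5)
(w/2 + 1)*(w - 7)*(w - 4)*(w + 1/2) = w^4/2 - 17*w^3/4 + 3*w^2/4 + 59*w/2 + 14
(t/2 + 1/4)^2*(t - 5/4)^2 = t^4/4 - 3*t^3/8 - 11*t^2/64 + 15*t/64 + 25/256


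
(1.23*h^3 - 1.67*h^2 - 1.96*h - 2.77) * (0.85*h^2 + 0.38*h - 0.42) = 1.0455*h^5 - 0.9521*h^4 - 2.8172*h^3 - 2.3979*h^2 - 0.2294*h + 1.1634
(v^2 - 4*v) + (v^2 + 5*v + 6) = 2*v^2 + v + 6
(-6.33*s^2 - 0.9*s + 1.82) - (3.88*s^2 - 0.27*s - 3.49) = -10.21*s^2 - 0.63*s + 5.31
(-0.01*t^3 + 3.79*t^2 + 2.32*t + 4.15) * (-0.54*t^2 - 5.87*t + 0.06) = 0.0054*t^5 - 1.9879*t^4 - 23.5007*t^3 - 15.632*t^2 - 24.2213*t + 0.249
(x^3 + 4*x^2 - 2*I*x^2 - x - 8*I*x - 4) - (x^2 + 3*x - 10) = x^3 + 3*x^2 - 2*I*x^2 - 4*x - 8*I*x + 6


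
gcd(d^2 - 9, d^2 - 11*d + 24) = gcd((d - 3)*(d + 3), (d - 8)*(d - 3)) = d - 3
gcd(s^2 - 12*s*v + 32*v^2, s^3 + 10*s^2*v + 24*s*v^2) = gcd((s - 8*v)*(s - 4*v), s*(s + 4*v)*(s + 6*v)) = 1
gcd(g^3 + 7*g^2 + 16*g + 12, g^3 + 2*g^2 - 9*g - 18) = g^2 + 5*g + 6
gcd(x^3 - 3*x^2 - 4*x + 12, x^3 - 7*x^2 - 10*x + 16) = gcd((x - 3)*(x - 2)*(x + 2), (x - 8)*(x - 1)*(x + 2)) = x + 2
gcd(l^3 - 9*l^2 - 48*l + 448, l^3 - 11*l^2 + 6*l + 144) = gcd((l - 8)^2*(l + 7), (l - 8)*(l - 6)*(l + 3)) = l - 8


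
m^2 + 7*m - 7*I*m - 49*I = (m + 7)*(m - 7*I)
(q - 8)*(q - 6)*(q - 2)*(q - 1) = q^4 - 17*q^3 + 92*q^2 - 172*q + 96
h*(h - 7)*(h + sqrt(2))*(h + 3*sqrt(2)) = h^4 - 7*h^3 + 4*sqrt(2)*h^3 - 28*sqrt(2)*h^2 + 6*h^2 - 42*h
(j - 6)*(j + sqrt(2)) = j^2 - 6*j + sqrt(2)*j - 6*sqrt(2)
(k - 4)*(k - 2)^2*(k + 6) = k^4 - 2*k^3 - 28*k^2 + 104*k - 96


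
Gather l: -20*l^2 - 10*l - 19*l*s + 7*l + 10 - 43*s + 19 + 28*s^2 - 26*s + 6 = -20*l^2 + l*(-19*s - 3) + 28*s^2 - 69*s + 35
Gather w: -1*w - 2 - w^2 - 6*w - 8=-w^2 - 7*w - 10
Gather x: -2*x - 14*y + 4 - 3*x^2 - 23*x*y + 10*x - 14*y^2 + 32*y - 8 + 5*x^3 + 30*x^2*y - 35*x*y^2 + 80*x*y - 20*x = 5*x^3 + x^2*(30*y - 3) + x*(-35*y^2 + 57*y - 12) - 14*y^2 + 18*y - 4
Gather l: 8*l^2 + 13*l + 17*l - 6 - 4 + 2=8*l^2 + 30*l - 8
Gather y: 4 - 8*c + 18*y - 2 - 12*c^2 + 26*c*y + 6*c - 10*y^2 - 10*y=-12*c^2 - 2*c - 10*y^2 + y*(26*c + 8) + 2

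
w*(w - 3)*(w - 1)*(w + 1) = w^4 - 3*w^3 - w^2 + 3*w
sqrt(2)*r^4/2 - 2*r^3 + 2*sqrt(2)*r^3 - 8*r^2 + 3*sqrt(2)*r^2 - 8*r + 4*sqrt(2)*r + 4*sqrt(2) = (r + 2)*(r - sqrt(2))^2*(sqrt(2)*r/2 + sqrt(2))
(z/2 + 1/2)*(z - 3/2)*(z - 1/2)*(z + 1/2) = z^4/2 - z^3/4 - 7*z^2/8 + z/16 + 3/16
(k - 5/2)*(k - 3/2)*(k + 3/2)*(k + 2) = k^4 - k^3/2 - 29*k^2/4 + 9*k/8 + 45/4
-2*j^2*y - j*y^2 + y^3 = y*(-2*j + y)*(j + y)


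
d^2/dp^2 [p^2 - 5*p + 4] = 2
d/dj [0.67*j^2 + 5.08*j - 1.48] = 1.34*j + 5.08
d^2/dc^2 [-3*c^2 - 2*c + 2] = -6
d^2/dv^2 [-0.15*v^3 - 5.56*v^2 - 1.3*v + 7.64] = -0.9*v - 11.12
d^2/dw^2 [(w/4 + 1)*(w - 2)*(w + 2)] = 3*w/2 + 2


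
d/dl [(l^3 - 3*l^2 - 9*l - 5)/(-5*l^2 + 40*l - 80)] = (-l^3 + 12*l^2 - 33*l - 46)/(5*(l^3 - 12*l^2 + 48*l - 64))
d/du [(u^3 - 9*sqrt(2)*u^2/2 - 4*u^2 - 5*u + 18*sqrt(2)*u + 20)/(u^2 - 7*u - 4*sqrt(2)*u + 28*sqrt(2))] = (u^4 - 14*u^3 - 8*sqrt(2)*u^3 + 69*u^2 + 227*sqrt(2)*u^2/2 - 544*u - 224*sqrt(2)*u - 60*sqrt(2) + 1148)/(u^4 - 14*u^3 - 8*sqrt(2)*u^3 + 81*u^2 + 112*sqrt(2)*u^2 - 392*sqrt(2)*u - 448*u + 1568)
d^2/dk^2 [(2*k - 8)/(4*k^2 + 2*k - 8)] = 2*((7 - 6*k)*(2*k^2 + k - 4) + (k - 4)*(4*k + 1)^2)/(2*k^2 + k - 4)^3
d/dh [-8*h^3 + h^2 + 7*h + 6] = -24*h^2 + 2*h + 7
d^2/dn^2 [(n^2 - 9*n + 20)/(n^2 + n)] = 20*(-n^3 + 6*n^2 + 6*n + 2)/(n^3*(n^3 + 3*n^2 + 3*n + 1))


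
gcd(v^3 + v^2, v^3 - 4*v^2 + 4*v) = v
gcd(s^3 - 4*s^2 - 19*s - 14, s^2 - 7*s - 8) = s + 1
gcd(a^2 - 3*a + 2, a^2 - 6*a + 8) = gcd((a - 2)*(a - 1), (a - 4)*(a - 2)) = a - 2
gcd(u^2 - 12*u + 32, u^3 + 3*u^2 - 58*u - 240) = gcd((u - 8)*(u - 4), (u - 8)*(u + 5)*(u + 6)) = u - 8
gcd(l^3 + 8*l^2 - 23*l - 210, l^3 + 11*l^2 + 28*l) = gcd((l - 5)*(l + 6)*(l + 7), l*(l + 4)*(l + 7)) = l + 7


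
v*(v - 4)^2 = v^3 - 8*v^2 + 16*v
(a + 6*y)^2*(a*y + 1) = a^3*y + 12*a^2*y^2 + a^2 + 36*a*y^3 + 12*a*y + 36*y^2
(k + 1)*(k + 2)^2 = k^3 + 5*k^2 + 8*k + 4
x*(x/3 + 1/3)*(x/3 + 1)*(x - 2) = x^4/9 + 2*x^3/9 - 5*x^2/9 - 2*x/3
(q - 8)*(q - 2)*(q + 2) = q^3 - 8*q^2 - 4*q + 32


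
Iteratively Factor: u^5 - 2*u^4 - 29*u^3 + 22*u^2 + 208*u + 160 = (u + 2)*(u^4 - 4*u^3 - 21*u^2 + 64*u + 80) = (u - 4)*(u + 2)*(u^3 - 21*u - 20) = (u - 5)*(u - 4)*(u + 2)*(u^2 + 5*u + 4) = (u - 5)*(u - 4)*(u + 2)*(u + 4)*(u + 1)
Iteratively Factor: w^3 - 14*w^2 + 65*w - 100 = (w - 5)*(w^2 - 9*w + 20) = (w - 5)*(w - 4)*(w - 5)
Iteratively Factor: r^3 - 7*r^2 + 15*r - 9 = (r - 3)*(r^2 - 4*r + 3) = (r - 3)^2*(r - 1)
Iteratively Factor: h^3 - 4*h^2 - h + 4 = (h - 1)*(h^2 - 3*h - 4) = (h - 4)*(h - 1)*(h + 1)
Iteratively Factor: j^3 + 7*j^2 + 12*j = (j + 3)*(j^2 + 4*j) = j*(j + 3)*(j + 4)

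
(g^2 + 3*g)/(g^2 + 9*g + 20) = g*(g + 3)/(g^2 + 9*g + 20)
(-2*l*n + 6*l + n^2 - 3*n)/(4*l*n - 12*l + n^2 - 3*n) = (-2*l + n)/(4*l + n)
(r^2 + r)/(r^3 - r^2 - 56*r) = (r + 1)/(r^2 - r - 56)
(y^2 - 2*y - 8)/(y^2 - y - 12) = (y + 2)/(y + 3)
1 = 1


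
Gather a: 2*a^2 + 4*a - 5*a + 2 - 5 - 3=2*a^2 - a - 6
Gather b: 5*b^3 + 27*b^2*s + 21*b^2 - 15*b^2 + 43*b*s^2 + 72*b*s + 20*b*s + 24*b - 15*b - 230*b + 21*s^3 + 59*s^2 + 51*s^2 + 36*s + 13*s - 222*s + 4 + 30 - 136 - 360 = 5*b^3 + b^2*(27*s + 6) + b*(43*s^2 + 92*s - 221) + 21*s^3 + 110*s^2 - 173*s - 462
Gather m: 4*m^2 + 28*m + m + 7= 4*m^2 + 29*m + 7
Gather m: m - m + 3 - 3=0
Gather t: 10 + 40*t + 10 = 40*t + 20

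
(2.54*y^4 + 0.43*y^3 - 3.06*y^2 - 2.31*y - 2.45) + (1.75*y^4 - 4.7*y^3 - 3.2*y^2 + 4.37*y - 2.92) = 4.29*y^4 - 4.27*y^3 - 6.26*y^2 + 2.06*y - 5.37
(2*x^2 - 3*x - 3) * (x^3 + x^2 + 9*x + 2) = 2*x^5 - x^4 + 12*x^3 - 26*x^2 - 33*x - 6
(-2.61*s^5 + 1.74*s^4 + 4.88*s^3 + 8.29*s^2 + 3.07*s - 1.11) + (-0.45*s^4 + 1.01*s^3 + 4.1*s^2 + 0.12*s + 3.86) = -2.61*s^5 + 1.29*s^4 + 5.89*s^3 + 12.39*s^2 + 3.19*s + 2.75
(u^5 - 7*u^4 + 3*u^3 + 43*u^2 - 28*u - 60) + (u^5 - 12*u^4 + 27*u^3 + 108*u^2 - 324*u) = 2*u^5 - 19*u^4 + 30*u^3 + 151*u^2 - 352*u - 60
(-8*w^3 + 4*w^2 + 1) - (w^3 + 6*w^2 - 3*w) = -9*w^3 - 2*w^2 + 3*w + 1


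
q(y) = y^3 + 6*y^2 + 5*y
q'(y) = 3*y^2 + 12*y + 5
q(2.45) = 62.97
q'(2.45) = 52.41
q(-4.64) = 6.08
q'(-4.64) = 13.91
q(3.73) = 154.02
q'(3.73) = 91.50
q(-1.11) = 0.47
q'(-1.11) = -4.62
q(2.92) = 90.66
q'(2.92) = 65.62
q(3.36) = 122.47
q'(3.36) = 79.19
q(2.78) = 81.76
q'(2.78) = 61.55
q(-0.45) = -1.13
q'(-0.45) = 0.21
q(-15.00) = -2100.00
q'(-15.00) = 500.00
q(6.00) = 462.00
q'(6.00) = 185.00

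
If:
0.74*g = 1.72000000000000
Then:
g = 2.32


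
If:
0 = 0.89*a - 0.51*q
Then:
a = 0.573033707865168*q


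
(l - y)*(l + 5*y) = l^2 + 4*l*y - 5*y^2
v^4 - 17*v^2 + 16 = (v - 4)*(v - 1)*(v + 1)*(v + 4)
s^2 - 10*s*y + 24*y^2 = (s - 6*y)*(s - 4*y)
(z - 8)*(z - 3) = z^2 - 11*z + 24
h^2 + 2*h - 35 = (h - 5)*(h + 7)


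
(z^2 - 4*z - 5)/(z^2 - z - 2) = (z - 5)/(z - 2)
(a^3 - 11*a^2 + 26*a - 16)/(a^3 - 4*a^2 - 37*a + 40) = (a - 2)/(a + 5)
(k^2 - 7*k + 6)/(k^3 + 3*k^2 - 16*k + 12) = (k - 6)/(k^2 + 4*k - 12)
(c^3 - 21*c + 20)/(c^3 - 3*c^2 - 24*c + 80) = (c - 1)/(c - 4)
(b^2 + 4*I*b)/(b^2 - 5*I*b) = (b + 4*I)/(b - 5*I)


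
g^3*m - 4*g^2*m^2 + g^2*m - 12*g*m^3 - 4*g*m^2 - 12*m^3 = (g - 6*m)*(g + 2*m)*(g*m + m)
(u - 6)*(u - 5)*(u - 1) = u^3 - 12*u^2 + 41*u - 30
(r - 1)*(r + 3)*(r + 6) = r^3 + 8*r^2 + 9*r - 18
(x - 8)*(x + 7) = x^2 - x - 56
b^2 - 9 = (b - 3)*(b + 3)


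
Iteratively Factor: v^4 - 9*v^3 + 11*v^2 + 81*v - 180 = (v + 3)*(v^3 - 12*v^2 + 47*v - 60) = (v - 5)*(v + 3)*(v^2 - 7*v + 12) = (v - 5)*(v - 4)*(v + 3)*(v - 3)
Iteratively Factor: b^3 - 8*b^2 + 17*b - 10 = (b - 5)*(b^2 - 3*b + 2) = (b - 5)*(b - 1)*(b - 2)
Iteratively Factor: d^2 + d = (d + 1)*(d)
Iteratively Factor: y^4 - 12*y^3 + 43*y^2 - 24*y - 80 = (y + 1)*(y^3 - 13*y^2 + 56*y - 80) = (y - 4)*(y + 1)*(y^2 - 9*y + 20) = (y - 4)^2*(y + 1)*(y - 5)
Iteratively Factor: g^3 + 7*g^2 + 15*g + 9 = (g + 3)*(g^2 + 4*g + 3) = (g + 3)^2*(g + 1)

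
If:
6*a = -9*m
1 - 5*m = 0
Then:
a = -3/10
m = 1/5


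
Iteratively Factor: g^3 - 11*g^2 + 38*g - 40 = (g - 2)*(g^2 - 9*g + 20) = (g - 5)*(g - 2)*(g - 4)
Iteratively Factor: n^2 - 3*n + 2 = (n - 2)*(n - 1)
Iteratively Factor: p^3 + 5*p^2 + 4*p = (p + 4)*(p^2 + p) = p*(p + 4)*(p + 1)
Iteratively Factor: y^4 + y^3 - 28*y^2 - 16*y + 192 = (y + 4)*(y^3 - 3*y^2 - 16*y + 48) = (y + 4)^2*(y^2 - 7*y + 12) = (y - 3)*(y + 4)^2*(y - 4)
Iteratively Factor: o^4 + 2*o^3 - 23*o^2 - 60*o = (o - 5)*(o^3 + 7*o^2 + 12*o) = o*(o - 5)*(o^2 + 7*o + 12) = o*(o - 5)*(o + 3)*(o + 4)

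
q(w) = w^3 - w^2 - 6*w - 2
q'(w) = 3*w^2 - 2*w - 6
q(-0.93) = 1.91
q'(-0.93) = -1.55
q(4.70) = 51.53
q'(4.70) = 50.87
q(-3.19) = -25.50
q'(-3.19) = 30.91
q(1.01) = -8.05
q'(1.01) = -4.96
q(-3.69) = -43.72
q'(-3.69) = 42.23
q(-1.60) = 0.94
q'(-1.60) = 4.88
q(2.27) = -9.08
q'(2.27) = 4.92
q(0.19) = -3.17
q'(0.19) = -6.27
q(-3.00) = -20.00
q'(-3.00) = 27.00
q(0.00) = -2.00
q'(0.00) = -6.00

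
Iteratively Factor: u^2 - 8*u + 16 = (u - 4)*(u - 4)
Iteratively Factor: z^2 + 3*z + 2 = (z + 2)*(z + 1)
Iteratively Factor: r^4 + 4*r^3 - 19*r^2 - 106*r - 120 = (r + 2)*(r^3 + 2*r^2 - 23*r - 60) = (r + 2)*(r + 4)*(r^2 - 2*r - 15) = (r + 2)*(r + 3)*(r + 4)*(r - 5)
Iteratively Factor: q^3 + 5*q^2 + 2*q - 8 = (q - 1)*(q^2 + 6*q + 8) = (q - 1)*(q + 2)*(q + 4)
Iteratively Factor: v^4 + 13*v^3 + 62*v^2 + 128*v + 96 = (v + 4)*(v^3 + 9*v^2 + 26*v + 24) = (v + 2)*(v + 4)*(v^2 + 7*v + 12) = (v + 2)*(v + 3)*(v + 4)*(v + 4)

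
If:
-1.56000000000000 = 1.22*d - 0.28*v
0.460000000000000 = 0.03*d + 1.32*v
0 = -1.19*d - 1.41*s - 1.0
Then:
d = -1.19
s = 0.30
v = 0.38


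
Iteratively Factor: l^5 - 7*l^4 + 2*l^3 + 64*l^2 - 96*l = (l - 4)*(l^4 - 3*l^3 - 10*l^2 + 24*l) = (l - 4)*(l + 3)*(l^3 - 6*l^2 + 8*l) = l*(l - 4)*(l + 3)*(l^2 - 6*l + 8) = l*(l - 4)^2*(l + 3)*(l - 2)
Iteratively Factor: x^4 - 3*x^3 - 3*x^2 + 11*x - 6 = (x + 2)*(x^3 - 5*x^2 + 7*x - 3) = (x - 1)*(x + 2)*(x^2 - 4*x + 3) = (x - 1)^2*(x + 2)*(x - 3)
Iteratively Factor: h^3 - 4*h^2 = (h)*(h^2 - 4*h) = h*(h - 4)*(h)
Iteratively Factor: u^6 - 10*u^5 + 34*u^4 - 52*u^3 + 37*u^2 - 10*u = (u - 5)*(u^5 - 5*u^4 + 9*u^3 - 7*u^2 + 2*u) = (u - 5)*(u - 1)*(u^4 - 4*u^3 + 5*u^2 - 2*u) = (u - 5)*(u - 1)^2*(u^3 - 3*u^2 + 2*u) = (u - 5)*(u - 2)*(u - 1)^2*(u^2 - u) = u*(u - 5)*(u - 2)*(u - 1)^2*(u - 1)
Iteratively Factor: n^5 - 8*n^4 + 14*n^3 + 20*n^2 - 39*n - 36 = (n - 3)*(n^4 - 5*n^3 - n^2 + 17*n + 12) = (n - 3)^2*(n^3 - 2*n^2 - 7*n - 4) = (n - 3)^2*(n + 1)*(n^2 - 3*n - 4) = (n - 3)^2*(n + 1)^2*(n - 4)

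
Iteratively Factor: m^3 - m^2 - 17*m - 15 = (m + 3)*(m^2 - 4*m - 5) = (m - 5)*(m + 3)*(m + 1)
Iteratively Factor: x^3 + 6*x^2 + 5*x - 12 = (x + 4)*(x^2 + 2*x - 3) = (x - 1)*(x + 4)*(x + 3)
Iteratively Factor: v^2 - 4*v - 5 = (v - 5)*(v + 1)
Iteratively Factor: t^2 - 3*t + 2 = (t - 2)*(t - 1)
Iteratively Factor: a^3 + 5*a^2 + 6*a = (a + 3)*(a^2 + 2*a) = (a + 2)*(a + 3)*(a)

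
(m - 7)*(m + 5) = m^2 - 2*m - 35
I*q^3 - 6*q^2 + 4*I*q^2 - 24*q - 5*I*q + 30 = (q + 5)*(q + 6*I)*(I*q - I)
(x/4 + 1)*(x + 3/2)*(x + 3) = x^3/4 + 17*x^2/8 + 45*x/8 + 9/2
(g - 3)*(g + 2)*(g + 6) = g^3 + 5*g^2 - 12*g - 36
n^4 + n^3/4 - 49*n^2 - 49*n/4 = n*(n - 7)*(n + 1/4)*(n + 7)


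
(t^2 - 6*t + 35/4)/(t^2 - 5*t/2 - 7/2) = (t - 5/2)/(t + 1)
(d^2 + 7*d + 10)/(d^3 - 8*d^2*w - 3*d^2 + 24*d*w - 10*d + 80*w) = (-d - 5)/(-d^2 + 8*d*w + 5*d - 40*w)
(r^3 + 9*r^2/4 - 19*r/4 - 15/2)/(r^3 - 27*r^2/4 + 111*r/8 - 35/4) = 2*(4*r^2 + 17*r + 15)/(8*r^2 - 38*r + 35)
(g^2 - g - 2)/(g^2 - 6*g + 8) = (g + 1)/(g - 4)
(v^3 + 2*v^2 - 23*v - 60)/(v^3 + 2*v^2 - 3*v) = (v^2 - v - 20)/(v*(v - 1))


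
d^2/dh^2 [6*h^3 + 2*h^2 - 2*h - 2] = 36*h + 4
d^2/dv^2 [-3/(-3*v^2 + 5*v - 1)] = 6*(-9*v^2 + 15*v + (6*v - 5)^2 - 3)/(3*v^2 - 5*v + 1)^3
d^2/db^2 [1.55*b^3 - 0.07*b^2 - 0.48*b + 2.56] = 9.3*b - 0.14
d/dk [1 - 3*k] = -3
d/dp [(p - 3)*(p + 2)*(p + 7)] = 3*p^2 + 12*p - 13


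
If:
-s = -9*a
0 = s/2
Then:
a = 0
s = 0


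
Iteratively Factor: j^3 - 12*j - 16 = (j + 2)*(j^2 - 2*j - 8) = (j + 2)^2*(j - 4)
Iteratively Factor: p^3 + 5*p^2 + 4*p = (p + 4)*(p^2 + p) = p*(p + 4)*(p + 1)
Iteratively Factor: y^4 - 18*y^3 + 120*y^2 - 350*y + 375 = (y - 5)*(y^3 - 13*y^2 + 55*y - 75) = (y - 5)^2*(y^2 - 8*y + 15) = (y - 5)^2*(y - 3)*(y - 5)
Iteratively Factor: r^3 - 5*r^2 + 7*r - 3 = (r - 1)*(r^2 - 4*r + 3) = (r - 3)*(r - 1)*(r - 1)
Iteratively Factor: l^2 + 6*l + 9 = (l + 3)*(l + 3)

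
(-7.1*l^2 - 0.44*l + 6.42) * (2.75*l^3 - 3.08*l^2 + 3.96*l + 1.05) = -19.525*l^5 + 20.658*l^4 - 9.1058*l^3 - 28.971*l^2 + 24.9612*l + 6.741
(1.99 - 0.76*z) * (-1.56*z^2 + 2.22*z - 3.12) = 1.1856*z^3 - 4.7916*z^2 + 6.789*z - 6.2088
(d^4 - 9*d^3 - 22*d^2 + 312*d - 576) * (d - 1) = d^5 - 10*d^4 - 13*d^3 + 334*d^2 - 888*d + 576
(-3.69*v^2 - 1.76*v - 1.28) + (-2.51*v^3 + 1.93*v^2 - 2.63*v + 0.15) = -2.51*v^3 - 1.76*v^2 - 4.39*v - 1.13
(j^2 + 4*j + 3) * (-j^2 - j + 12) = -j^4 - 5*j^3 + 5*j^2 + 45*j + 36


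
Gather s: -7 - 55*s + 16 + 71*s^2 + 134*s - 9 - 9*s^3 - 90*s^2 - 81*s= -9*s^3 - 19*s^2 - 2*s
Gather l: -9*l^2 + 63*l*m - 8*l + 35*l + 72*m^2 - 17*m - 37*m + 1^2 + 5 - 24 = -9*l^2 + l*(63*m + 27) + 72*m^2 - 54*m - 18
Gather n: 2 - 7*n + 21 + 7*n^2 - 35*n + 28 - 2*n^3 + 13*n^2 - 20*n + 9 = -2*n^3 + 20*n^2 - 62*n + 60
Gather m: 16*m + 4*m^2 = 4*m^2 + 16*m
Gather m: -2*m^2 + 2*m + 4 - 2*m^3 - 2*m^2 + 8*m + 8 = -2*m^3 - 4*m^2 + 10*m + 12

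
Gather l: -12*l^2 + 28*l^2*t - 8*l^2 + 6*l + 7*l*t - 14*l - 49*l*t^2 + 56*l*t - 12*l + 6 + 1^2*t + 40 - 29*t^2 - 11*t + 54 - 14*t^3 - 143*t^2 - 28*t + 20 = l^2*(28*t - 20) + l*(-49*t^2 + 63*t - 20) - 14*t^3 - 172*t^2 - 38*t + 120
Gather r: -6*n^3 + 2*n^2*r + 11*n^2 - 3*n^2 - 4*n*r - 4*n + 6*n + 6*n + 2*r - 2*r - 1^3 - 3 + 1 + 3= -6*n^3 + 8*n^2 + 8*n + r*(2*n^2 - 4*n)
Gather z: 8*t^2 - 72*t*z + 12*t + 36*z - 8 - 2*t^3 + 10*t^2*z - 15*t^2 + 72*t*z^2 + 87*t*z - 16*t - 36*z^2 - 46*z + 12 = -2*t^3 - 7*t^2 - 4*t + z^2*(72*t - 36) + z*(10*t^2 + 15*t - 10) + 4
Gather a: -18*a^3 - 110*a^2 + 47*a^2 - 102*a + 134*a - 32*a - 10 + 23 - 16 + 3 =-18*a^3 - 63*a^2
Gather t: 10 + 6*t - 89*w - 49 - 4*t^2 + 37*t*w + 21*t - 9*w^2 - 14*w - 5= -4*t^2 + t*(37*w + 27) - 9*w^2 - 103*w - 44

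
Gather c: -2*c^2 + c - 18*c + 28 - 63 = -2*c^2 - 17*c - 35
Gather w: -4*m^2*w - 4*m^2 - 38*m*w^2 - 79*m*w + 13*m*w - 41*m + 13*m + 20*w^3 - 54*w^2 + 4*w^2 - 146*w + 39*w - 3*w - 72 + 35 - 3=-4*m^2 - 28*m + 20*w^3 + w^2*(-38*m - 50) + w*(-4*m^2 - 66*m - 110) - 40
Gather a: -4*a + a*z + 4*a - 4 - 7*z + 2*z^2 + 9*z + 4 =a*z + 2*z^2 + 2*z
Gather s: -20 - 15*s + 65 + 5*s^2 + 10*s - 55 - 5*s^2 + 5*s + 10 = 0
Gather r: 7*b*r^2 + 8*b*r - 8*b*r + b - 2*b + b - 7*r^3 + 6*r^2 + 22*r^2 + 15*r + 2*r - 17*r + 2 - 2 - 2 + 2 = -7*r^3 + r^2*(7*b + 28)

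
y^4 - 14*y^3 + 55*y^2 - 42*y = y*(y - 7)*(y - 6)*(y - 1)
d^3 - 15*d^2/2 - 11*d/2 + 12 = (d - 8)*(d - 1)*(d + 3/2)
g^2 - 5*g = g*(g - 5)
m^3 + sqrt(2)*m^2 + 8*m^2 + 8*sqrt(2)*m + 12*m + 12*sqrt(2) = (m + 2)*(m + 6)*(m + sqrt(2))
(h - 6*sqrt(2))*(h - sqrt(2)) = h^2 - 7*sqrt(2)*h + 12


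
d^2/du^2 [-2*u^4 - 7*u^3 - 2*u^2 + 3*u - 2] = -24*u^2 - 42*u - 4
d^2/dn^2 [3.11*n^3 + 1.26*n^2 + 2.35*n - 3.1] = 18.66*n + 2.52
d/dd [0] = 0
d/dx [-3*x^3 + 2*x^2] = x*(4 - 9*x)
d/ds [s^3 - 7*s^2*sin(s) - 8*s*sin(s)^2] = -7*s^2*cos(s) + 3*s^2 - 14*s*sin(s) - 8*s*sin(2*s) - 8*sin(s)^2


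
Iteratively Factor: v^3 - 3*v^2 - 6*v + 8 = (v + 2)*(v^2 - 5*v + 4) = (v - 1)*(v + 2)*(v - 4)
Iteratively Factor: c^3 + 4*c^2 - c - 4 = (c + 4)*(c^2 - 1) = (c - 1)*(c + 4)*(c + 1)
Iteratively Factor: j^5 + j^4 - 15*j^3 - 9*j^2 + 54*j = (j + 3)*(j^4 - 2*j^3 - 9*j^2 + 18*j) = (j + 3)^2*(j^3 - 5*j^2 + 6*j) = (j - 3)*(j + 3)^2*(j^2 - 2*j) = j*(j - 3)*(j + 3)^2*(j - 2)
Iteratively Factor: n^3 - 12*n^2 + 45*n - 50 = (n - 2)*(n^2 - 10*n + 25) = (n - 5)*(n - 2)*(n - 5)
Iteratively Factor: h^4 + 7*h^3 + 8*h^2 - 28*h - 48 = (h + 4)*(h^3 + 3*h^2 - 4*h - 12) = (h + 3)*(h + 4)*(h^2 - 4) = (h - 2)*(h + 3)*(h + 4)*(h + 2)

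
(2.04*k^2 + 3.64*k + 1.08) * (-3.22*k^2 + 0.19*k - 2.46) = -6.5688*k^4 - 11.3332*k^3 - 7.8044*k^2 - 8.7492*k - 2.6568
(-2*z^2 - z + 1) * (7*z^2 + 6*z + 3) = -14*z^4 - 19*z^3 - 5*z^2 + 3*z + 3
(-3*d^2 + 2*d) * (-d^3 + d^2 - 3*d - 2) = 3*d^5 - 5*d^4 + 11*d^3 - 4*d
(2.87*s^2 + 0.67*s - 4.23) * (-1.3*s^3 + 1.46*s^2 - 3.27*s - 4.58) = -3.731*s^5 + 3.3192*s^4 - 2.9077*s^3 - 21.5113*s^2 + 10.7635*s + 19.3734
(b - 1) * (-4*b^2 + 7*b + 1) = -4*b^3 + 11*b^2 - 6*b - 1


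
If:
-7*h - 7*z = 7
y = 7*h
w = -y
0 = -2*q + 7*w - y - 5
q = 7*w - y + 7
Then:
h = 19/56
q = -12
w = -19/8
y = 19/8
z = -75/56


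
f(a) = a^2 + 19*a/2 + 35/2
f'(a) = 2*a + 19/2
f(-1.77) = 3.82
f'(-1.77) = 5.96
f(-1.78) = 3.76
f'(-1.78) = 5.94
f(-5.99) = -3.52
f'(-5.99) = -2.48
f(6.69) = 125.81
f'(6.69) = 22.88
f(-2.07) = 2.12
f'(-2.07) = 5.36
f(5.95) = 109.43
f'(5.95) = 21.40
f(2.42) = 46.35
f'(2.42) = 14.34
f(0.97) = 27.66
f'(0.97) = 11.44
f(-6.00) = -3.50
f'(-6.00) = -2.50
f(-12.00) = 47.50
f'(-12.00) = -14.50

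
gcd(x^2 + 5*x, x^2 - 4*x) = x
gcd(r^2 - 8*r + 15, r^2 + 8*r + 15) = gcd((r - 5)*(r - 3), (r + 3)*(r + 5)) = 1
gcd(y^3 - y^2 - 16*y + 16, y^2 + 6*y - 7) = y - 1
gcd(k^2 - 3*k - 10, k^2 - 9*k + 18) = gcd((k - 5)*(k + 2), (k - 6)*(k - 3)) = 1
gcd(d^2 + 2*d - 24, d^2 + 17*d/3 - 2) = d + 6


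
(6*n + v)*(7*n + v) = 42*n^2 + 13*n*v + v^2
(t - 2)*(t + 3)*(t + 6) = t^3 + 7*t^2 - 36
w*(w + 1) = w^2 + w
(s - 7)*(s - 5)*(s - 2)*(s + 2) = s^4 - 12*s^3 + 31*s^2 + 48*s - 140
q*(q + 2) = q^2 + 2*q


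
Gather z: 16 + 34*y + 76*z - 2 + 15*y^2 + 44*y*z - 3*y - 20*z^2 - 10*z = 15*y^2 + 31*y - 20*z^2 + z*(44*y + 66) + 14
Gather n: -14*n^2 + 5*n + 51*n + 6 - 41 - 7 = -14*n^2 + 56*n - 42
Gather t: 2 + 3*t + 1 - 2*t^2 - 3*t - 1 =2 - 2*t^2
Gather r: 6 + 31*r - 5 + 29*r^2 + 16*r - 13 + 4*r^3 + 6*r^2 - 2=4*r^3 + 35*r^2 + 47*r - 14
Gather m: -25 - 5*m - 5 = -5*m - 30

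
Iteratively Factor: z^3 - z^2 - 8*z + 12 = (z - 2)*(z^2 + z - 6) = (z - 2)^2*(z + 3)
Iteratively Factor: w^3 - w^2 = (w - 1)*(w^2) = w*(w - 1)*(w)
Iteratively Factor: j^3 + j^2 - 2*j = (j)*(j^2 + j - 2) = j*(j + 2)*(j - 1)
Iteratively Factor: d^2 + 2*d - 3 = (d + 3)*(d - 1)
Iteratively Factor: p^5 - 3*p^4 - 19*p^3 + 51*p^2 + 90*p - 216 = (p - 2)*(p^4 - p^3 - 21*p^2 + 9*p + 108) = (p - 2)*(p + 3)*(p^3 - 4*p^2 - 9*p + 36) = (p - 2)*(p + 3)^2*(p^2 - 7*p + 12) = (p - 3)*(p - 2)*(p + 3)^2*(p - 4)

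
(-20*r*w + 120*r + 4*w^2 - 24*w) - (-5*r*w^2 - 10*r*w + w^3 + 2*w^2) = 5*r*w^2 - 10*r*w + 120*r - w^3 + 2*w^2 - 24*w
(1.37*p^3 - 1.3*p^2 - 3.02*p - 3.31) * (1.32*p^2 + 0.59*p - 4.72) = 1.8084*p^5 - 0.9077*p^4 - 11.2198*p^3 - 0.0149999999999997*p^2 + 12.3015*p + 15.6232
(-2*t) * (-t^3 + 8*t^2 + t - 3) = 2*t^4 - 16*t^3 - 2*t^2 + 6*t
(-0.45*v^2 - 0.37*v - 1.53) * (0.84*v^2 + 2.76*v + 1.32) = -0.378*v^4 - 1.5528*v^3 - 2.9004*v^2 - 4.7112*v - 2.0196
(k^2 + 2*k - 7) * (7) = 7*k^2 + 14*k - 49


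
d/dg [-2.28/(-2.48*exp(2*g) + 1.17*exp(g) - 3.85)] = (2.6676 - 11.3088*exp(g))*exp(g)/(2.48*exp(2*g) - 1.17*exp(g) + 3.85)^2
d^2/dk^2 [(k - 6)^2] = 2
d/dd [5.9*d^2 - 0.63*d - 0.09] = 11.8*d - 0.63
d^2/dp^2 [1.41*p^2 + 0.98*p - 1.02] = 2.82000000000000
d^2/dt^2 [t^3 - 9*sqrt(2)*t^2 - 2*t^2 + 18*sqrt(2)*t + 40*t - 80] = 6*t - 18*sqrt(2) - 4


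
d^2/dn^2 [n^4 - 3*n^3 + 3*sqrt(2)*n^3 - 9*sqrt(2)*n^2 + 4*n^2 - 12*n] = 12*n^2 - 18*n + 18*sqrt(2)*n - 18*sqrt(2) + 8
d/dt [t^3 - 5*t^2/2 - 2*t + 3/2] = 3*t^2 - 5*t - 2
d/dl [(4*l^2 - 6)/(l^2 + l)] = 2*(2*l^2 + 6*l + 3)/(l^2*(l^2 + 2*l + 1))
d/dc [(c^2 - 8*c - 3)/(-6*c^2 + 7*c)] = (-41*c^2 - 36*c + 21)/(c^2*(36*c^2 - 84*c + 49))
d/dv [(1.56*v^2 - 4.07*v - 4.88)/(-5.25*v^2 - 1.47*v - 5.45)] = (-23.6607*v^2 - 68.244*v + 15.0079)/(27.5625*v^4 + 15.435*v^3 + 59.3859*v^2 + 16.023*v + 29.7025)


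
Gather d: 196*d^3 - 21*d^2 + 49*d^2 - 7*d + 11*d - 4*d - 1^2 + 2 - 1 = 196*d^3 + 28*d^2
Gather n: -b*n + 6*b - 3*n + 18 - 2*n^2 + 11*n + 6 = 6*b - 2*n^2 + n*(8 - b) + 24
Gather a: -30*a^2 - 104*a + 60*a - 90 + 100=-30*a^2 - 44*a + 10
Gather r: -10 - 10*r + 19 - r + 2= 11 - 11*r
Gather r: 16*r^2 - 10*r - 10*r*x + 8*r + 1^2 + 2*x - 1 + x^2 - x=16*r^2 + r*(-10*x - 2) + x^2 + x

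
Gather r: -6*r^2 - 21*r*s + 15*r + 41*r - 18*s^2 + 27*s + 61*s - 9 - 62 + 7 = -6*r^2 + r*(56 - 21*s) - 18*s^2 + 88*s - 64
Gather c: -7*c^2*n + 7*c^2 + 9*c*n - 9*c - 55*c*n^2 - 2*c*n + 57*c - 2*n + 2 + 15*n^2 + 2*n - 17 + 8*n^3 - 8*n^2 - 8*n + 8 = c^2*(7 - 7*n) + c*(-55*n^2 + 7*n + 48) + 8*n^3 + 7*n^2 - 8*n - 7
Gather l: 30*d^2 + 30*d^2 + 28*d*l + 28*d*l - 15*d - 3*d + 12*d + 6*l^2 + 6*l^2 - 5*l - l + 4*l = 60*d^2 - 6*d + 12*l^2 + l*(56*d - 2)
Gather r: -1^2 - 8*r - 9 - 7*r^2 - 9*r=-7*r^2 - 17*r - 10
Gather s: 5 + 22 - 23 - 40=-36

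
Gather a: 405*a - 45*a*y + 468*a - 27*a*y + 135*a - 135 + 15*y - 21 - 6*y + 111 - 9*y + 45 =a*(1008 - 72*y)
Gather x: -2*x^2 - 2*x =-2*x^2 - 2*x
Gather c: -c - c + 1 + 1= 2 - 2*c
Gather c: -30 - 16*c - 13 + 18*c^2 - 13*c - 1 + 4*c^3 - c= 4*c^3 + 18*c^2 - 30*c - 44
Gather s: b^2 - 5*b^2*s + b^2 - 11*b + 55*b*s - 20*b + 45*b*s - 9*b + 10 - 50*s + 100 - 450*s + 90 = 2*b^2 - 40*b + s*(-5*b^2 + 100*b - 500) + 200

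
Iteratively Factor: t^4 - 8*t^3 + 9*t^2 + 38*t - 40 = (t - 1)*(t^3 - 7*t^2 + 2*t + 40) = (t - 4)*(t - 1)*(t^2 - 3*t - 10) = (t - 4)*(t - 1)*(t + 2)*(t - 5)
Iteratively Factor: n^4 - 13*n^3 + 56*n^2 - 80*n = (n - 4)*(n^3 - 9*n^2 + 20*n) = n*(n - 4)*(n^2 - 9*n + 20) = n*(n - 5)*(n - 4)*(n - 4)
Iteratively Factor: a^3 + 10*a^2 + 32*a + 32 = (a + 4)*(a^2 + 6*a + 8) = (a + 4)^2*(a + 2)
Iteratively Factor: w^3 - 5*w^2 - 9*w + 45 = (w - 5)*(w^2 - 9) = (w - 5)*(w - 3)*(w + 3)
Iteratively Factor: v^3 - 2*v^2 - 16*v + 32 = (v + 4)*(v^2 - 6*v + 8) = (v - 2)*(v + 4)*(v - 4)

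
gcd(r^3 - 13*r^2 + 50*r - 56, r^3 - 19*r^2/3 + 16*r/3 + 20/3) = r - 2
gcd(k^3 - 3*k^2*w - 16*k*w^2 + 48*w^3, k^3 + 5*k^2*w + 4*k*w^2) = k + 4*w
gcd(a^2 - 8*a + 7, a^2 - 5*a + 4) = a - 1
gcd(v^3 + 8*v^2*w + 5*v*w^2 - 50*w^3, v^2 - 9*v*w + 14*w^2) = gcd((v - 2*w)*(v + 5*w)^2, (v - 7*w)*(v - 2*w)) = v - 2*w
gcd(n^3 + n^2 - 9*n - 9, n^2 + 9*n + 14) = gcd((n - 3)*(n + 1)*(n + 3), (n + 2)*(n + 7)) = 1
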